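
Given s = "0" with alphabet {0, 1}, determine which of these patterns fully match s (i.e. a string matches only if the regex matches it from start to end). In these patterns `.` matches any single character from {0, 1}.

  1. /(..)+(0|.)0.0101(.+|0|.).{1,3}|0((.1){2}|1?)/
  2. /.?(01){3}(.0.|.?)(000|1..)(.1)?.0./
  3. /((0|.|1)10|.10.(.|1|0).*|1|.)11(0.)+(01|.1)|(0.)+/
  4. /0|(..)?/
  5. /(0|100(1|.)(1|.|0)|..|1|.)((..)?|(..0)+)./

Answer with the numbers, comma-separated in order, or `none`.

1 → match
2 → no match
3 → no match
4 → match
5 → no match

1, 4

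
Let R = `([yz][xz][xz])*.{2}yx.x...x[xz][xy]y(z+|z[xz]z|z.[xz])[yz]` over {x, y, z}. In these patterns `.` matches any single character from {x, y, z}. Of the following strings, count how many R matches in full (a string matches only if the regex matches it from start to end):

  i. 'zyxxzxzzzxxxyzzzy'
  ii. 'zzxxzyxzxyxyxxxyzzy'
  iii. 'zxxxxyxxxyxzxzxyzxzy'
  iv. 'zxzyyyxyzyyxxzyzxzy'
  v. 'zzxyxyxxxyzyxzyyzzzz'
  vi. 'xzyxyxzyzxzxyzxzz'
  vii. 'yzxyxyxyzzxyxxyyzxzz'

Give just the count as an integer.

4

i → no match
ii → match
iii → match
iv → no match
v → match
vi → match
vii → no match
Total matched: 4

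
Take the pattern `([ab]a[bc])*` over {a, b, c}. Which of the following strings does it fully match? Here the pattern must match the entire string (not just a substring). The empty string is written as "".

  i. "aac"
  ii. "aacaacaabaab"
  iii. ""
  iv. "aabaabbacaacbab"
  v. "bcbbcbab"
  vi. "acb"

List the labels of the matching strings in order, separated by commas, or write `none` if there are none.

i, ii, iii, iv

i → match
ii → match
iii → match
iv → match
v → no match
vi → no match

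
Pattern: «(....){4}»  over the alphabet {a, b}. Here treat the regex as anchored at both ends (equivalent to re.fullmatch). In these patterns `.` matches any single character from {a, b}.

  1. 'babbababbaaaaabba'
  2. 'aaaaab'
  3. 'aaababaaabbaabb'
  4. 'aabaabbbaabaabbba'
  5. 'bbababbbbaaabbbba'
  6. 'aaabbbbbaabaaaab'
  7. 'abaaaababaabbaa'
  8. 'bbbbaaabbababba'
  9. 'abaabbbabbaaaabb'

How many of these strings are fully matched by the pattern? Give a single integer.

1 → no match
2 → no match
3 → no match
4 → no match
5 → no match
6 → match
7 → no match
8 → no match
9 → match
Total matched: 2

2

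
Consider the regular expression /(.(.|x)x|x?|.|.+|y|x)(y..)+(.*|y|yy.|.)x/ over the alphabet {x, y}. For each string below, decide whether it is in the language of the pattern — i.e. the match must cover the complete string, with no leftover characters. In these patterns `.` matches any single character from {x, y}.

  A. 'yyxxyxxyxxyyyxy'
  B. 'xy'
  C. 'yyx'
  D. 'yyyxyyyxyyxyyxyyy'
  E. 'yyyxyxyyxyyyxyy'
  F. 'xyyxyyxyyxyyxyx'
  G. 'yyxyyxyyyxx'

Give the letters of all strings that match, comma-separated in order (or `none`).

A → no match — must end with 'x'
B → no match — must end with 'x'
C → no match
D → no match — must end with 'x'
E → no match — must end with 'x'
F → match
G → match

F, G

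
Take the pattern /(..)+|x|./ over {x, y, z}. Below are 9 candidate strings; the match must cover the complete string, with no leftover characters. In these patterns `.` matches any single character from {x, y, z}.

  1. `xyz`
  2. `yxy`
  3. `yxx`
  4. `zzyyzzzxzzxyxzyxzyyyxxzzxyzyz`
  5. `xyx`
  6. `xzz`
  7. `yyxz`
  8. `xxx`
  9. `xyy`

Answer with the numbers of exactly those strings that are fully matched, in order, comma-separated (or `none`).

7

1 → no match
2 → no match
3 → no match
4 → no match
5 → no match
6 → no match
7 → match
8 → no match
9 → no match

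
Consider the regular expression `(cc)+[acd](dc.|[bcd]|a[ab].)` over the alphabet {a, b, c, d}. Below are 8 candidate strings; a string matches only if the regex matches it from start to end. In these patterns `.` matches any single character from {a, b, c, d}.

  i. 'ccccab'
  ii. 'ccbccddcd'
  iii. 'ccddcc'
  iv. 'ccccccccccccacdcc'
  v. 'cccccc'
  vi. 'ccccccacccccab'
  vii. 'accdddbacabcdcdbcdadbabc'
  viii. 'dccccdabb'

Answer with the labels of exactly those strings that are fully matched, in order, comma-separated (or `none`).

i → match
ii → no match
iii → match
iv → no match
v → match
vi → no match
vii → no match — must start with 'cc'
viii → no match — must start with 'cc'

i, iii, v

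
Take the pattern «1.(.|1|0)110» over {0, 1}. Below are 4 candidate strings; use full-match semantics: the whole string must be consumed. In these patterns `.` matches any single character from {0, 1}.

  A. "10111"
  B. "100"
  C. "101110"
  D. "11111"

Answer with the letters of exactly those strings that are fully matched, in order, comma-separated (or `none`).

C

A → no match — must end with "110"
B → no match — must end with "110"
C → match
D → no match — must end with "110"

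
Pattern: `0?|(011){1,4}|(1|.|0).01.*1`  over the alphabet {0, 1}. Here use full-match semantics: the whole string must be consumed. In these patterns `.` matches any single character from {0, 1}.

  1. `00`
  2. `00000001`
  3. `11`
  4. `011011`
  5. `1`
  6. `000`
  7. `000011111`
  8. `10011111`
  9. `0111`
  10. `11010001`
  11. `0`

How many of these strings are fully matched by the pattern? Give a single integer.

4

1 → no match
2 → no match
3 → no match
4 → match
5 → no match
6 → no match
7 → no match
8 → match
9 → no match
10 → match
11 → match
Total matched: 4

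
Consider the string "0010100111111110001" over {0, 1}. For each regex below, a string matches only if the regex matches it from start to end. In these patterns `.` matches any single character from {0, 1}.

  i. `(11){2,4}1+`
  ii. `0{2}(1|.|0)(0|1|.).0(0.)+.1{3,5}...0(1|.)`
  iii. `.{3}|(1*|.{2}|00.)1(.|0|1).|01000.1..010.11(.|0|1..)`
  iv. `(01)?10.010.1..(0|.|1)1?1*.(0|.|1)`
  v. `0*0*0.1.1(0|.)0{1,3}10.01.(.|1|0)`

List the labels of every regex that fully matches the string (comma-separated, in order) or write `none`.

i → no match — must start with "11"
ii → match
iii → no match
iv → no match
v → no match

ii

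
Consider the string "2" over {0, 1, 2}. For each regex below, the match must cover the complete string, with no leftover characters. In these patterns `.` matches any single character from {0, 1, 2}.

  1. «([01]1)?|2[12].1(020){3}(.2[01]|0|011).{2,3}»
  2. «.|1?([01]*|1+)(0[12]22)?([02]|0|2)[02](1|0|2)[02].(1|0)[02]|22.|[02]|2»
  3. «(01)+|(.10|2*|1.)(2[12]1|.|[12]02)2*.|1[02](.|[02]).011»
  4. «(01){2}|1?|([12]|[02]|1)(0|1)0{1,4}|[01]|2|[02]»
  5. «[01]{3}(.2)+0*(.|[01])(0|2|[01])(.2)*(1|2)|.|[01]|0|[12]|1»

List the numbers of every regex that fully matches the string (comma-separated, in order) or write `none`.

2, 4, 5

1 → no match
2 → match
3 → no match
4 → match
5 → match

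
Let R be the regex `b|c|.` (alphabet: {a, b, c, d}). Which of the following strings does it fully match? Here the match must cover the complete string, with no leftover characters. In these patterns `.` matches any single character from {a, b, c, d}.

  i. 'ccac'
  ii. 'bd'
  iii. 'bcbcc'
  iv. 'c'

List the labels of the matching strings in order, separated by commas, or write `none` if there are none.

iv

i → no match
ii → no match
iii → no match
iv → match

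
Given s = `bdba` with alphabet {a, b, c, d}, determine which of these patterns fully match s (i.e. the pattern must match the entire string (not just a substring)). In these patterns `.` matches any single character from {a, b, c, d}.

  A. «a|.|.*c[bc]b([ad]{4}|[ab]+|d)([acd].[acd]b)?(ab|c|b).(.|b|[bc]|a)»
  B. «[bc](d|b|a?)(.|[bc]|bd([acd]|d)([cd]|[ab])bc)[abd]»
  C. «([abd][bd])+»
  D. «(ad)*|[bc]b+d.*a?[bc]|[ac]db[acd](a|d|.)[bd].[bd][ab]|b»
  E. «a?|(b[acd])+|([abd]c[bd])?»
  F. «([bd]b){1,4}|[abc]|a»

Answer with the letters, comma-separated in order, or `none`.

A → no match
B → match
C → no match
D → no match
E → match
F → no match

B, E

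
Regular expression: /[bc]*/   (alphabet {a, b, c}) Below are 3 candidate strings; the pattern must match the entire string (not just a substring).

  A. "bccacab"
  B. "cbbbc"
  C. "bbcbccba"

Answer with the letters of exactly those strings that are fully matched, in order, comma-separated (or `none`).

B

A → no match
B → match
C → no match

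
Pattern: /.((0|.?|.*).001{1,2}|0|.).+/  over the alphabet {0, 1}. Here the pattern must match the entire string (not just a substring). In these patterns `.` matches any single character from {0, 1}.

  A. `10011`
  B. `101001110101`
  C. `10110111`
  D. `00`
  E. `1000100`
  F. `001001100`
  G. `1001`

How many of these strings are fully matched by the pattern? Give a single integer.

6

A → match
B → match
C → match
D → no match
E → match
F → match
G → match
Total matched: 6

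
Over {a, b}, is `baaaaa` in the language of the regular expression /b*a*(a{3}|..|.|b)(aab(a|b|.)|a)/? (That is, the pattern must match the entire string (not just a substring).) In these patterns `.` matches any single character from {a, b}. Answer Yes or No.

Yes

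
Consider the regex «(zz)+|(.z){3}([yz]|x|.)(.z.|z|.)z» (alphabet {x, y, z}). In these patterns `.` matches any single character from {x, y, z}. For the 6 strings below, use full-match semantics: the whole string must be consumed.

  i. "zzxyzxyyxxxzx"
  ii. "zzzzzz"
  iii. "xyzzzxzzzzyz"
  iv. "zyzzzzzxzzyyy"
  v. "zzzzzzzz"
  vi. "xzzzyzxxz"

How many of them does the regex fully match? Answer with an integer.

i → no match
ii → match
iii → no match
iv → no match
v → match
vi → match
Total matched: 3

3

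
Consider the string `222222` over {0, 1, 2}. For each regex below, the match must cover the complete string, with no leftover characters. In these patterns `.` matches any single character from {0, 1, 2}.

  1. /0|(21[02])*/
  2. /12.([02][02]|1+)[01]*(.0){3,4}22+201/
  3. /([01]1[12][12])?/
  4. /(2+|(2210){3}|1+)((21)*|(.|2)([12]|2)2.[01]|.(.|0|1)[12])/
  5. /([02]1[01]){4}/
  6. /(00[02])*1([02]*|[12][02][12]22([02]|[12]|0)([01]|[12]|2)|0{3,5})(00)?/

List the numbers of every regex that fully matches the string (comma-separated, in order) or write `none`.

4

1 → no match
2 → no match — must start with `12`
3 → no match
4 → match
5 → no match
6 → no match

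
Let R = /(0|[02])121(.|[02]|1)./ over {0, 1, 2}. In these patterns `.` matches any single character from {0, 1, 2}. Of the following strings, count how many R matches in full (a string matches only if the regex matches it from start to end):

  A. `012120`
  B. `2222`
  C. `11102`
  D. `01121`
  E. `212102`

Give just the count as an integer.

2

A → match
B → no match
C → no match
D → no match
E → match
Total matched: 2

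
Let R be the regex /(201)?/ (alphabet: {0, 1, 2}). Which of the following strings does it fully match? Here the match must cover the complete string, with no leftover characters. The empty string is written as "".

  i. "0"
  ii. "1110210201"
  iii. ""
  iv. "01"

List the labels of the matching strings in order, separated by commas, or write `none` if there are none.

i → no match
ii → no match
iii → match
iv → no match

iii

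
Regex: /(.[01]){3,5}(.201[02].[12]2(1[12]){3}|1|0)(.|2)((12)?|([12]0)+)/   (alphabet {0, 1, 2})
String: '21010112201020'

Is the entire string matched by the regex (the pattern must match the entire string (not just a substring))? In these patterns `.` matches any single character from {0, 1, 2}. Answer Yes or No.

Yes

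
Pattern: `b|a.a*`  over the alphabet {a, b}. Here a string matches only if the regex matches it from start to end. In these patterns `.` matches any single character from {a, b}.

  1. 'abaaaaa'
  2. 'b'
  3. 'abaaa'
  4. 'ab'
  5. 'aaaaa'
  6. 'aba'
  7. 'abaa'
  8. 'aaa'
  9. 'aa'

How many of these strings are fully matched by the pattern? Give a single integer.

9

1 → match
2 → match
3 → match
4 → match
5 → match
6 → match
7 → match
8 → match
9 → match
Total matched: 9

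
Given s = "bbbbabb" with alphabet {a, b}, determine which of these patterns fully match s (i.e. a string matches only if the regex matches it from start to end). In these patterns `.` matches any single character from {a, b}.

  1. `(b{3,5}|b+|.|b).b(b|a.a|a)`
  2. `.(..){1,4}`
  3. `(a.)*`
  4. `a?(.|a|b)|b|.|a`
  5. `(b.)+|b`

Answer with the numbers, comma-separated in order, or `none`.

1, 2

1 → match
2 → match
3 → no match
4 → no match
5 → no match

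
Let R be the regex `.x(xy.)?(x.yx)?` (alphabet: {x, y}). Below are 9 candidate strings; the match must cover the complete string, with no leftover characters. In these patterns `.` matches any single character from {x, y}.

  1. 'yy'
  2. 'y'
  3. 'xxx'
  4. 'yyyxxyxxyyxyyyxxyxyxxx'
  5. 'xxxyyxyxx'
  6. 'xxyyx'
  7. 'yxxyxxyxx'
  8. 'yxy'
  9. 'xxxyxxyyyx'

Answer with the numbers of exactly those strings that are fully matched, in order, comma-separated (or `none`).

none

1 → no match
2 → no match
3 → no match
4 → no match
5 → no match
6 → no match
7 → no match
8 → no match
9 → no match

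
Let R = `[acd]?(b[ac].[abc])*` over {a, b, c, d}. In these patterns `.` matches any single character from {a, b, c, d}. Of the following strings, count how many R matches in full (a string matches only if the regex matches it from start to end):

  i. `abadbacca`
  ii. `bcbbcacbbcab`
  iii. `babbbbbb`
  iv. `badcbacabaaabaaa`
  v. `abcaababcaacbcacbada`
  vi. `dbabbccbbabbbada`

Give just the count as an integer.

1

i → no match
ii → no match
iii → no match
iv → match
v → no match
vi → no match
Total matched: 1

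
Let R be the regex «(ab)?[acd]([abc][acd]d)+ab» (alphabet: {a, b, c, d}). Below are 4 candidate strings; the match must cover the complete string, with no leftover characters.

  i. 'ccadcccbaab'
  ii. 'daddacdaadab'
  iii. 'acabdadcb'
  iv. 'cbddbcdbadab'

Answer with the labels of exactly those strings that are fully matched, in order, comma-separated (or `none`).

ii, iv

i → no match — must end with 'dab'
ii → match
iii → no match — must end with 'dab'
iv → match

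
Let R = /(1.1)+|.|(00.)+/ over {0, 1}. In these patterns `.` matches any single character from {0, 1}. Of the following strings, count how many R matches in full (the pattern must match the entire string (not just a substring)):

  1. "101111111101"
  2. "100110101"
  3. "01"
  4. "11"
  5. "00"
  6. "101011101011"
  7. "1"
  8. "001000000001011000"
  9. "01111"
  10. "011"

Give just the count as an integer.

1. "101111111101" → match
2. "100110101" → no match
3. "01" → no match
4. "11" → no match
5. "00" → no match
6. "101011101011" → no match
7. "1" → match
8 → no match
9. "01111" → no match
10. "011" → no match
Total matched: 2

2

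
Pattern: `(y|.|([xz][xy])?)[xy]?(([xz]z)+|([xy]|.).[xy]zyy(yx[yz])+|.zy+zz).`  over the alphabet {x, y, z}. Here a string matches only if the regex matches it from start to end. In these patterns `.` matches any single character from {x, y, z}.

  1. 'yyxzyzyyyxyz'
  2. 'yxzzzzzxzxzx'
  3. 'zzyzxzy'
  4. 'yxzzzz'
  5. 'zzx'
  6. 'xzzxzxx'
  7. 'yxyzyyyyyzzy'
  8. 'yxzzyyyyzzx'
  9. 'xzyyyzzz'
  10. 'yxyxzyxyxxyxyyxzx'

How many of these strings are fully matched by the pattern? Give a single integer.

1 → match
2 → match
3 → no match
4 → match
5 → match
6 → no match
7 → match
8 → match
9 → match
10 → no match
Total matched: 7

7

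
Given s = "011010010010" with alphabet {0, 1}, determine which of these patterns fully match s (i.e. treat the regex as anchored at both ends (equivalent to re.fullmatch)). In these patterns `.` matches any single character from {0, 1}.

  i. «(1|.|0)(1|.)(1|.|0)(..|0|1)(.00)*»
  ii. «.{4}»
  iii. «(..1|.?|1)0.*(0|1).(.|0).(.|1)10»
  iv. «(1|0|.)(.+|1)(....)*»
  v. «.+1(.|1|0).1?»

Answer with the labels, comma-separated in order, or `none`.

iii, iv

i → no match
ii → no match
iii → match
iv → match
v → no match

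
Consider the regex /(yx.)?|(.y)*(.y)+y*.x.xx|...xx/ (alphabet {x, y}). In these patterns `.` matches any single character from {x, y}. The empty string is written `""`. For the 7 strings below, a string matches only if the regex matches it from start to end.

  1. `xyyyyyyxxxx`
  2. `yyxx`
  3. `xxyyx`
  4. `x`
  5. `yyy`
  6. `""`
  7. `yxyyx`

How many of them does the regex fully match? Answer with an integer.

1 → match
2 → no match
3 → no match
4 → no match
5 → no match
6 → match
7 → no match
Total matched: 2

2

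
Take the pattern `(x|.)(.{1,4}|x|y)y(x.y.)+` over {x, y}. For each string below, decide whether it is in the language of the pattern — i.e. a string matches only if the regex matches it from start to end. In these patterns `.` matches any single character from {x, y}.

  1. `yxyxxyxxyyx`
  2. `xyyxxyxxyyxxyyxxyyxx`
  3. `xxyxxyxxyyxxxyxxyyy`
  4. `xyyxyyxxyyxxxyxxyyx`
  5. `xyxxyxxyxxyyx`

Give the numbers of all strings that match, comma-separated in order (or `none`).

1, 3, 4, 5

1 → match
2 → no match
3 → match
4 → match
5 → match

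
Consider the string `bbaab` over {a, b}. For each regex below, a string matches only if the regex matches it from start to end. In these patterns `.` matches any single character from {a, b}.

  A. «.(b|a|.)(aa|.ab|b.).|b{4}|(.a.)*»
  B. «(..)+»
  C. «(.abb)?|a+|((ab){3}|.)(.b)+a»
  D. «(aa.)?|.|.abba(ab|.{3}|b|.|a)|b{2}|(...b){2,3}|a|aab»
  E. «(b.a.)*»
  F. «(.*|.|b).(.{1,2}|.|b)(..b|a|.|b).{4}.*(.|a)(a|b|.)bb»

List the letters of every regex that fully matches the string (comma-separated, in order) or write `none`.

A → match
B → no match
C → no match
D → no match
E → no match
F → no match — must end with `bb`

A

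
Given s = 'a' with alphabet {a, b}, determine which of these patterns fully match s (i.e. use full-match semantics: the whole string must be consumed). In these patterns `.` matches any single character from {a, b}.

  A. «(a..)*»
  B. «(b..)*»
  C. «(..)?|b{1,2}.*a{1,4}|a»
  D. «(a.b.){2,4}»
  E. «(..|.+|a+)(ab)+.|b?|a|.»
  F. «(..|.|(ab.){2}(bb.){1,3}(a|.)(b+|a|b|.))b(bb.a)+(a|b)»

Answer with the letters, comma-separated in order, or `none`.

A → no match
B → no match
C → match
D → no match
E → match
F → no match

C, E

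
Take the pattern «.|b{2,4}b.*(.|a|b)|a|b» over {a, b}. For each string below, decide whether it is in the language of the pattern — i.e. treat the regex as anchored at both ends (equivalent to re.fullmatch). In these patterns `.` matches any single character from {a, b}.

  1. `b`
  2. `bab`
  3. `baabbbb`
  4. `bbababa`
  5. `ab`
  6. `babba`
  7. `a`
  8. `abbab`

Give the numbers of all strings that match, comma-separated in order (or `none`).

1 → match
2 → no match
3 → no match
4 → no match
5 → no match
6 → no match
7 → match
8 → no match

1, 7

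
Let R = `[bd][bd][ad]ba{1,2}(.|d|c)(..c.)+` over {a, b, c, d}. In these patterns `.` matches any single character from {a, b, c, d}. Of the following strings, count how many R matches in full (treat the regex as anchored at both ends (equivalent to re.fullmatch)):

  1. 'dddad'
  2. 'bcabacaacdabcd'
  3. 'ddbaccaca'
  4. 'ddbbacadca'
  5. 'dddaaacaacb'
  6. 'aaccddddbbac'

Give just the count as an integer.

0

1 → no match
2 → no match
3 → no match
4 → no match
5 → no match
6 → no match
Total matched: 0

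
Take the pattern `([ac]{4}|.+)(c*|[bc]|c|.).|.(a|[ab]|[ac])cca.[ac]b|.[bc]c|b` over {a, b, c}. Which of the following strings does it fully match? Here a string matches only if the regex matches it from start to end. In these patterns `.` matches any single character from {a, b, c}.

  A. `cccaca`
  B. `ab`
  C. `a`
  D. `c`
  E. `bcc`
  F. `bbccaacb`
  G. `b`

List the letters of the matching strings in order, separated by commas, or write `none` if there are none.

A → match
B → match
C → no match
D → no match
E → match
F → match
G → match

A, B, E, F, G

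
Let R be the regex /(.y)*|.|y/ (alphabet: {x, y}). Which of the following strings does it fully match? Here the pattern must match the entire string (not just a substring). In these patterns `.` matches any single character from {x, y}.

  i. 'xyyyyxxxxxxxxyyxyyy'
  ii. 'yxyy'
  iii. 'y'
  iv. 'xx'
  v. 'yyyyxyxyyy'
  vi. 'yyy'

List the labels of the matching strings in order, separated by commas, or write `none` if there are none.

iii, v

i → no match
ii → no match
iii → match
iv → no match
v → match
vi → no match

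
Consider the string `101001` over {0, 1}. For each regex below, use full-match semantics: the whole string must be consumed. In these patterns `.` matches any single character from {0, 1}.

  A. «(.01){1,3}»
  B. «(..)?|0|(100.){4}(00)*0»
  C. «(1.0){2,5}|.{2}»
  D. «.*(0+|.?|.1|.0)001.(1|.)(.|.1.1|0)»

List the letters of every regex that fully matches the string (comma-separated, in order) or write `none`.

A → match
B → no match
C → no match
D → no match

A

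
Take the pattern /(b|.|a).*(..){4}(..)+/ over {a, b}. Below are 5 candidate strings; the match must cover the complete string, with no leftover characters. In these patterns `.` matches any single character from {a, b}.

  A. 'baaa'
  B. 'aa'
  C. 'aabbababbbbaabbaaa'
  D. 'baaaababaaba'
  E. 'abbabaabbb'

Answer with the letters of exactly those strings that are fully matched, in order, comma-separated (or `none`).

C, D

A → no match
B → no match
C → match
D → match
E → no match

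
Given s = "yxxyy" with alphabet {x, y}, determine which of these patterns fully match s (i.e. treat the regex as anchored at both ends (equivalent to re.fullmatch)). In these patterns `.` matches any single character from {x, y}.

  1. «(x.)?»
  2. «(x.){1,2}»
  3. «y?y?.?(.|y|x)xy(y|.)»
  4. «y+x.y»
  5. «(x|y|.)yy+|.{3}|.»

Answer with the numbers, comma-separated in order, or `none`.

1 → no match
2 → no match — must start with "x"
3 → match
4 → no match
5 → no match

3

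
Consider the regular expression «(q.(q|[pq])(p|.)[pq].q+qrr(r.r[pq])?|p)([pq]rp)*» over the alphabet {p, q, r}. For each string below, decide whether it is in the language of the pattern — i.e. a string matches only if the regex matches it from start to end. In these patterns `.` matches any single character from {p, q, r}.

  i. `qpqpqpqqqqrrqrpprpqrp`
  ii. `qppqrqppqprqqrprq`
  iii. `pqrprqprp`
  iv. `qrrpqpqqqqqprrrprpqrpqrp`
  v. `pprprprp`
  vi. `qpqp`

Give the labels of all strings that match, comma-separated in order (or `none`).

i → match
ii → no match
iii → no match
iv → no match
v → no match
vi → no match

i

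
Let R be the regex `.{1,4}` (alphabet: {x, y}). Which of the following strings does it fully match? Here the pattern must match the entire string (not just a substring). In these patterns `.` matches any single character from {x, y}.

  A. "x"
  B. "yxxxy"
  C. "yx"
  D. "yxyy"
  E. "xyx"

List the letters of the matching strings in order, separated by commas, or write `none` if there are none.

A. "x" → match
B. "yxxxy" → no match
C. "yx" → match
D. "yxyy" → match
E. "xyx" → match

A, C, D, E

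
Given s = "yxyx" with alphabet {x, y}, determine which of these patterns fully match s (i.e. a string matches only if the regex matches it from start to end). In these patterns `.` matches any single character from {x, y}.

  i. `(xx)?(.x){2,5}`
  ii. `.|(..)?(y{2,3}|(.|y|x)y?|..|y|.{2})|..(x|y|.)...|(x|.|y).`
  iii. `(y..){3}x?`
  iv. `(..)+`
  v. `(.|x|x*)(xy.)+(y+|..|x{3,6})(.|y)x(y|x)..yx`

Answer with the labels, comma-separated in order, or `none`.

i → match
ii → match
iii → no match
iv → match
v → no match

i, ii, iv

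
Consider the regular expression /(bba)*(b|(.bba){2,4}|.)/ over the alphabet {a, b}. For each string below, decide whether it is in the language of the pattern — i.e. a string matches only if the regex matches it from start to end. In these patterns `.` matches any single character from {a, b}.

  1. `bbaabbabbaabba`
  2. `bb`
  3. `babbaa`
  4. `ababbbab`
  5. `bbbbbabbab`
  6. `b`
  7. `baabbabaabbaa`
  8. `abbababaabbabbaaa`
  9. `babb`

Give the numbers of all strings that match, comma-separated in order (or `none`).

6

1 → no match
2 → no match
3 → no match
4 → no match
5 → no match
6 → match
7 → no match
8 → no match
9 → no match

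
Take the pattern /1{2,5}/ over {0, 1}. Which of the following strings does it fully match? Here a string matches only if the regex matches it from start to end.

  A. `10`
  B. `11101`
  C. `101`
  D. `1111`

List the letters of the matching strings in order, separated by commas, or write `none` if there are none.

A → no match — must end with `1`
B → no match
C → no match
D → match

D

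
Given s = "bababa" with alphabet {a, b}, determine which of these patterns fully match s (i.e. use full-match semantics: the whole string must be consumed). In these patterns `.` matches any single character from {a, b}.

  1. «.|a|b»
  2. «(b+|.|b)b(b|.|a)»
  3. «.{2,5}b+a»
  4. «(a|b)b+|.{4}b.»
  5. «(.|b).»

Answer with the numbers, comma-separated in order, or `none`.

3, 4

1 → no match
2 → no match
3 → match
4 → match
5 → no match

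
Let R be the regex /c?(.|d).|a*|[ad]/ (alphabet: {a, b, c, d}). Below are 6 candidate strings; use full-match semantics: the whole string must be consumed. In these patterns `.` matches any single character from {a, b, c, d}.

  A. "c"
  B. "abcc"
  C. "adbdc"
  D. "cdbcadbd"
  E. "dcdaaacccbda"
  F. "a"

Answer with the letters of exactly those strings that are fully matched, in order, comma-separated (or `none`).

F

A → no match
B → no match
C → no match
D → no match
E → no match
F → match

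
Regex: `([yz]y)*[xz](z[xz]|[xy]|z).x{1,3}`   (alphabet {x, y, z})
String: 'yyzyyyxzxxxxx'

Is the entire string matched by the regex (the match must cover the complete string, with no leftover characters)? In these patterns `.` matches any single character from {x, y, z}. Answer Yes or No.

Yes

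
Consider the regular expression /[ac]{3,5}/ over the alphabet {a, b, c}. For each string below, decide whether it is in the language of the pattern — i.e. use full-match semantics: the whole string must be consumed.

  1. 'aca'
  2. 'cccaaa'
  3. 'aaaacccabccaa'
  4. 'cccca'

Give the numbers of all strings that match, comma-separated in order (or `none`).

1 → match
2 → no match
3 → no match
4 → match

1, 4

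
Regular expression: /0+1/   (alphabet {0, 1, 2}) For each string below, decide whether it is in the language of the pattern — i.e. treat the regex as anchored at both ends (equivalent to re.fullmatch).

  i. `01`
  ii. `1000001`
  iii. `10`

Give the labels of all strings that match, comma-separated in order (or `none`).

i

i. `01` → match
ii. `1000001` → no match — must start with `0`
iii. `10` → no match — must start with `0`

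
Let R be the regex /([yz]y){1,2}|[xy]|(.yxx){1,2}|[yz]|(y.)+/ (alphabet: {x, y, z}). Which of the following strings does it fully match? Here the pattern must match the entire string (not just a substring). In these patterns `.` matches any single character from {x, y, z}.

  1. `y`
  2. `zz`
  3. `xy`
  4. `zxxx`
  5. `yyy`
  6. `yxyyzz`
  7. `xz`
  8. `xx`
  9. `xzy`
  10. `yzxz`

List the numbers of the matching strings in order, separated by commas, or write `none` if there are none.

1

1 → match
2 → no match
3 → no match
4 → no match
5 → no match
6 → no match
7 → no match
8 → no match
9 → no match
10 → no match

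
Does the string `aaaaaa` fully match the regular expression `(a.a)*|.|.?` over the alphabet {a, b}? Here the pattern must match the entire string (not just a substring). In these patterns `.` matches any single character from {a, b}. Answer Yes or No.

Yes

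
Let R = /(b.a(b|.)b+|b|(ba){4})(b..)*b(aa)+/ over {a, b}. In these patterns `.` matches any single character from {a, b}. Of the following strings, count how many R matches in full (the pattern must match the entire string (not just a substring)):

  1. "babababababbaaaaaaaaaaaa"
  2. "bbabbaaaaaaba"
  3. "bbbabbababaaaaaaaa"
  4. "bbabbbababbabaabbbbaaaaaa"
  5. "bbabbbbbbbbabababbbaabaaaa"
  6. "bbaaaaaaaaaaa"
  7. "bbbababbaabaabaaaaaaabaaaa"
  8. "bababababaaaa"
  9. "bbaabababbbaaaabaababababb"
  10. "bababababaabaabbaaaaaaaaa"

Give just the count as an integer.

2

1 → match
2 → no match — must end with "aa"
3 → no match
4 → no match
5 → no match
6 → no match
7 → no match
8 → match
9 → no match — must end with "aa"
10 → no match
Total matched: 2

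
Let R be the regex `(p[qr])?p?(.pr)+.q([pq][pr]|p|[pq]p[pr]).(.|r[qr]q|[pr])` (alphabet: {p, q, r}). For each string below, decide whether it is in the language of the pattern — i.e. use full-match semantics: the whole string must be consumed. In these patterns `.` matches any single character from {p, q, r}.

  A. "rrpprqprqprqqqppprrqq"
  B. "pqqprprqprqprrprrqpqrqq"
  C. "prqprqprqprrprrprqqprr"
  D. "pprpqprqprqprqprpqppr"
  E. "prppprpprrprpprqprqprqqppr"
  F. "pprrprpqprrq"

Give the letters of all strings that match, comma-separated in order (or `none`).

A → no match
B → no match
C → match
D → no match
E → match
F. "pprrprpqprrq" → match

C, E, F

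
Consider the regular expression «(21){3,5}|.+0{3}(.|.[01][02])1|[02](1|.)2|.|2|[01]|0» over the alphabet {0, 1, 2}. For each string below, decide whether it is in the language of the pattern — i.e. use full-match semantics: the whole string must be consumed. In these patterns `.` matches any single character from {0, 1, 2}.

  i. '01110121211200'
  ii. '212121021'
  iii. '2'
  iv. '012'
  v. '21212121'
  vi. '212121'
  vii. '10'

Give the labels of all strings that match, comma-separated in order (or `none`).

iii, iv, v, vi

i → no match
ii → no match
iii → match
iv → match
v → match
vi → match
vii → no match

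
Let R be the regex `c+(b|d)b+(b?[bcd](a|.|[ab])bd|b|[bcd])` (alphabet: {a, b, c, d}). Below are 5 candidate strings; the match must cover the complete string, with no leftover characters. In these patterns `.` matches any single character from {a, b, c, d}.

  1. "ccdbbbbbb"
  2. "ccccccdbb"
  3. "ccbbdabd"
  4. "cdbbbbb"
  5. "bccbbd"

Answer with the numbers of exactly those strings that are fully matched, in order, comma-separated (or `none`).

1 → match
2 → match
3 → match
4 → match
5 → no match — must start with "c"

1, 2, 3, 4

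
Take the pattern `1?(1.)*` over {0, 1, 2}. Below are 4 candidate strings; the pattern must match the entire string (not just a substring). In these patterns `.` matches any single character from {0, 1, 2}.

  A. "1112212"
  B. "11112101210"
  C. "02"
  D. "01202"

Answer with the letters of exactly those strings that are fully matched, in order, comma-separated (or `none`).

B

A → no match
B → match
C → no match
D → no match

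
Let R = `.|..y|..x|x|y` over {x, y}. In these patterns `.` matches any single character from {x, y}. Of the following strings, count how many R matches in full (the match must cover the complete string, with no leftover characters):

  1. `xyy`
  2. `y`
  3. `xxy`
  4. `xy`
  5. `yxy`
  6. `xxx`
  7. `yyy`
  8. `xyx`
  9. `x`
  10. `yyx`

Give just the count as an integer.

9

1 → match
2 → match
3 → match
4 → no match
5 → match
6 → match
7 → match
8 → match
9 → match
10 → match
Total matched: 9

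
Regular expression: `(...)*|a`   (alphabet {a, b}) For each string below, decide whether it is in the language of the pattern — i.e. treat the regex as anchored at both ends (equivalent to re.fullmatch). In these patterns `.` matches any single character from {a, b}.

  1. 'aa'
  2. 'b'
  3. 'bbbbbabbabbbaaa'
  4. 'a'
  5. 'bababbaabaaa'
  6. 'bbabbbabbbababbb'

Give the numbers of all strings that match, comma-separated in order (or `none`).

3, 4, 5

1 → no match
2 → no match
3 → match
4 → match
5 → match
6 → no match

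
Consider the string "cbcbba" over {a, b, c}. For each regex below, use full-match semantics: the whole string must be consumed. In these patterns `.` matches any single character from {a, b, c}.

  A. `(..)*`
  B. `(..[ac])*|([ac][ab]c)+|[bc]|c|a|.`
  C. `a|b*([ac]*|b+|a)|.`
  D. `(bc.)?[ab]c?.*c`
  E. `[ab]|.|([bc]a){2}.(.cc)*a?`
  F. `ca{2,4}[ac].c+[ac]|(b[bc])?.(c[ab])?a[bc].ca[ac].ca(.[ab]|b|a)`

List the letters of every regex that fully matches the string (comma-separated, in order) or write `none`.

A, B

A → match
B → match
C → no match
D → no match — must end with "c"
E → no match
F → no match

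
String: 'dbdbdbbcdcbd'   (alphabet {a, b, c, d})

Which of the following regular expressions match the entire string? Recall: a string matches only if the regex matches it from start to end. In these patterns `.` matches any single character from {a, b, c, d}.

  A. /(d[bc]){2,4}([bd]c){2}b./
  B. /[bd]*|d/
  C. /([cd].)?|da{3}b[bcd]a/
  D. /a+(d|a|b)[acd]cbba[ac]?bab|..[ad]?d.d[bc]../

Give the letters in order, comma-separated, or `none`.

A → match
B → no match
C → no match
D → no match

A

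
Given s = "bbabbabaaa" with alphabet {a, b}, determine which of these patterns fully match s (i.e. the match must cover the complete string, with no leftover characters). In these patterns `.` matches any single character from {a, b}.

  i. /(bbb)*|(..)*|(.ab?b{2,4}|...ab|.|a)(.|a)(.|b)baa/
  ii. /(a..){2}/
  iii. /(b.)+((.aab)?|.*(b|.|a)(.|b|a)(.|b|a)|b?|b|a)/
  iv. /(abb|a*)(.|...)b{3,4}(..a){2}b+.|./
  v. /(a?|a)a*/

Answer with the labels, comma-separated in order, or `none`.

i → match
ii → no match — must start with "a"
iii → match
iv → no match
v → no match

i, iii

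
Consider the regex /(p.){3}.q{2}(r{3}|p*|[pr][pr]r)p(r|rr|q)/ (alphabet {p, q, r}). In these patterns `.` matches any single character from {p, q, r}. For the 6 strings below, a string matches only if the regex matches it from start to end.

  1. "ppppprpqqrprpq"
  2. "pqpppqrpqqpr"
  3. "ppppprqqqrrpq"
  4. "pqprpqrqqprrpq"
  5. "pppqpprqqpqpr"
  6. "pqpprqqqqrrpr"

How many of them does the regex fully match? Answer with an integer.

2

1 → match
2 → no match
3 → no match
4 → match
5 → no match
6 → no match
Total matched: 2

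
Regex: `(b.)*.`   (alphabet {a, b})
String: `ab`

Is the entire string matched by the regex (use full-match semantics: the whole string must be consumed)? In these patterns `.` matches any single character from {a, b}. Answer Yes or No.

No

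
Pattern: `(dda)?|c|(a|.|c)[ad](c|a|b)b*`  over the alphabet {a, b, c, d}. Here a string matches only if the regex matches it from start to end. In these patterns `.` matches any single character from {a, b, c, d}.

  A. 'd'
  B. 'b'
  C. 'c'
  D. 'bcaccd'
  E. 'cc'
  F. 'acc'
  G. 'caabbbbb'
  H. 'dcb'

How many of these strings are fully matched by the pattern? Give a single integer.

A → no match
B → no match
C → match
D → no match
E → no match
F → no match
G → match
H → no match
Total matched: 2

2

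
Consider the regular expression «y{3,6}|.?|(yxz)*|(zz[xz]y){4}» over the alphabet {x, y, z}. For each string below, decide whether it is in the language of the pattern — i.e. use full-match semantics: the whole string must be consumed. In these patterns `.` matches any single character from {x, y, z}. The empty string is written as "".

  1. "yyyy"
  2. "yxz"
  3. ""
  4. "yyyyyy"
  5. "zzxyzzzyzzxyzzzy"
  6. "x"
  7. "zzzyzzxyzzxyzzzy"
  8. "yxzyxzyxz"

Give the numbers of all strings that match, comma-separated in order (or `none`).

1 → match
2 → match
3 → match
4 → match
5 → match
6 → match
7 → match
8 → match

1, 2, 3, 4, 5, 6, 7, 8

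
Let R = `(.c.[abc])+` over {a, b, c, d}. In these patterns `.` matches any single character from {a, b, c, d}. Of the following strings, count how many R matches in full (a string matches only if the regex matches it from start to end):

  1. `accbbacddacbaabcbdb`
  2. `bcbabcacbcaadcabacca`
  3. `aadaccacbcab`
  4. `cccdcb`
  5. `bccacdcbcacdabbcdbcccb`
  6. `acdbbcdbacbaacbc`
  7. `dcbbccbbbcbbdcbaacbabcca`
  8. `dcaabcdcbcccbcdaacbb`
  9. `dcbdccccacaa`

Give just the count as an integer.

4

1 → no match
2 → match
3. `aadaccacbcab` → no match
4. `cccdcb` → no match
5 → no match
6 → match
7 → match
8 → match
9. `dcbdccccacaa` → no match
Total matched: 4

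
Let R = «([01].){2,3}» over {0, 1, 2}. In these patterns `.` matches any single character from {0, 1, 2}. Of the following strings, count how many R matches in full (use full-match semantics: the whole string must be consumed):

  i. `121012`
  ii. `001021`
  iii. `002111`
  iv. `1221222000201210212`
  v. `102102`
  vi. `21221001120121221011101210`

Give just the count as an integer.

i → match
ii → no match
iii → no match
iv → no match
v → no match
vi → no match
Total matched: 1

1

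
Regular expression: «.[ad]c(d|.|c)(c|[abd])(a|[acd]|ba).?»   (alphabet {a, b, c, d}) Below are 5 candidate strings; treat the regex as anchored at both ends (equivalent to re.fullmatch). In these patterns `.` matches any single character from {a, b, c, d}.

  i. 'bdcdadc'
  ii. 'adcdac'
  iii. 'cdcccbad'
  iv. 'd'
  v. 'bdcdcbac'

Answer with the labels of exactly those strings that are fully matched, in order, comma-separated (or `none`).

i → match
ii → match
iii → match
iv → no match
v → match

i, ii, iii, v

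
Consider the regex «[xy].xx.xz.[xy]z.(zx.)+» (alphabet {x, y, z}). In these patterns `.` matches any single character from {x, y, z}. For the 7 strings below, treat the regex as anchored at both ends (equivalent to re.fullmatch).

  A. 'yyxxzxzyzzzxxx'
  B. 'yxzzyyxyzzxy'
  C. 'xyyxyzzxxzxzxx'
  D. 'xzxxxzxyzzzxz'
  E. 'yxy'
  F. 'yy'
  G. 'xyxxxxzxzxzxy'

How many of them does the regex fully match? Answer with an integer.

0

A → no match
B → no match
C → no match
D → no match
E → no match
F → no match
G → no match
Total matched: 0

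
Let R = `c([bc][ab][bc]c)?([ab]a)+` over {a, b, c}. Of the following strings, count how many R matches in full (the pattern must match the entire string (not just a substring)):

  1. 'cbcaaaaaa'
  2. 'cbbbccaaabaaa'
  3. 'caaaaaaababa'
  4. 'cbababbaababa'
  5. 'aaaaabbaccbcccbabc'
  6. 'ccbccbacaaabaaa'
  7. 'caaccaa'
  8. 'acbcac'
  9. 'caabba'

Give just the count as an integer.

1 → no match
2 → no match
3 → no match
4 → no match
5 → no match — must start with 'c'
6 → no match
7 → no match
8 → no match — must start with 'c'
9 → no match
Total matched: 0

0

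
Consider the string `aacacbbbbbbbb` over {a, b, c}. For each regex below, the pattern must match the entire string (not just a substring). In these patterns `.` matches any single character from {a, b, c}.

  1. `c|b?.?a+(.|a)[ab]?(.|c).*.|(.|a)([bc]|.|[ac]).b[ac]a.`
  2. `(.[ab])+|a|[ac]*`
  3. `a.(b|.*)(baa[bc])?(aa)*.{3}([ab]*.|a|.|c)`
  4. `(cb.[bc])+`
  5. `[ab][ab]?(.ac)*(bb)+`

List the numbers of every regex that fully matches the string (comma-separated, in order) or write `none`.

1 → match
2 → no match
3 → match
4 → no match — must start with `cb`
5 → match

1, 3, 5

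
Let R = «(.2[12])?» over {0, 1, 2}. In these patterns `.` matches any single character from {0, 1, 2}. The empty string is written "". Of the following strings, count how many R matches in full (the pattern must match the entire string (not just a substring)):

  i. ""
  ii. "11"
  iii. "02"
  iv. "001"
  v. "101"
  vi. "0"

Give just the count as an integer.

1

i → match
ii → no match
iii → no match
iv → no match
v → no match
vi → no match
Total matched: 1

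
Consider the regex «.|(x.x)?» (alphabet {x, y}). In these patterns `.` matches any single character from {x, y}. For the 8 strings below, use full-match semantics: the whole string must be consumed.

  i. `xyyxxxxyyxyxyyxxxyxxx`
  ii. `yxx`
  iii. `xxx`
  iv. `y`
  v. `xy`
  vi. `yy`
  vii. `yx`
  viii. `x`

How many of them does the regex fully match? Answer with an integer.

3

i → no match
ii → no match
iii → match
iv → match
v → no match
vi → no match
vii → no match
viii → match
Total matched: 3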